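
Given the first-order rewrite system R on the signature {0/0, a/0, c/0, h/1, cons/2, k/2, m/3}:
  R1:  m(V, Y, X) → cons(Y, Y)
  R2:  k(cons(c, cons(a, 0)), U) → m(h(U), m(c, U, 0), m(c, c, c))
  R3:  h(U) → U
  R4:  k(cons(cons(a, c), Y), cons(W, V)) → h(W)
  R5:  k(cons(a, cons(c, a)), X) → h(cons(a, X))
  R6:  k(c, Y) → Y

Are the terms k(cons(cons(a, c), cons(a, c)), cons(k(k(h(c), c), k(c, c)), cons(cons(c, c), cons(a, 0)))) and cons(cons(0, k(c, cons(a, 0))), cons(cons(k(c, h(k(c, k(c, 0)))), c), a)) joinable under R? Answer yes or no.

no — NF(t₁) = c, NF(t₂) = cons(cons(0, cons(a, 0)), cons(cons(0, c), a))

Reduce t₁ = k(cons(cons(a, c), cons(a, c)), cons(k(k(h(c), c), k(c, c)), cons(cons(c, c), cons(a, 0)))):
1. k(cons(cons(a, c), cons(a, c)), cons(k(k(h(c), c), k(c, c)), cons(cons(c, c), cons(a, 0))))  →  h(k(k(h(c), c), k(c, c)))   [R4 at ε]
2. h(k(k(h(c), c), k(c, c)))  →  k(k(h(c), c), k(c, c))   [R3 at ε]
3. k(k(h(c), c), k(c, c))  →  k(k(c, c), k(c, c))   [R3 at 1.1]
4. k(k(c, c), k(c, c))  →  k(c, k(c, c))   [R6 at 1]
5. k(c, k(c, c))  →  k(c, c)   [R6 at ε]
6. k(c, c)  →  c   [R6 at ε]

Reduce t₂ = cons(cons(0, k(c, cons(a, 0))), cons(cons(k(c, h(k(c, k(c, 0)))), c), a)):
1. cons(cons(0, k(c, cons(a, 0))), cons(cons(k(c, h(k(c, k(c, 0)))), c), a))  →  cons(cons(0, cons(a, 0)), cons(cons(k(c, h(k(c, k(c, 0)))), c), a))   [R6 at 1.2]
2. cons(cons(0, cons(a, 0)), cons(cons(k(c, h(k(c, k(c, 0)))), c), a))  →  cons(cons(0, cons(a, 0)), cons(cons(h(k(c, k(c, 0))), c), a))   [R6 at 2.1.1]
3. cons(cons(0, cons(a, 0)), cons(cons(h(k(c, k(c, 0))), c), a))  →  cons(cons(0, cons(a, 0)), cons(cons(k(c, k(c, 0)), c), a))   [R3 at 2.1.1]
4. cons(cons(0, cons(a, 0)), cons(cons(k(c, k(c, 0)), c), a))  →  cons(cons(0, cons(a, 0)), cons(cons(k(c, 0), c), a))   [R6 at 2.1.1]
5. cons(cons(0, cons(a, 0)), cons(cons(k(c, 0), c), a))  →  cons(cons(0, cons(a, 0)), cons(cons(0, c), a))   [R6 at 2.1.1]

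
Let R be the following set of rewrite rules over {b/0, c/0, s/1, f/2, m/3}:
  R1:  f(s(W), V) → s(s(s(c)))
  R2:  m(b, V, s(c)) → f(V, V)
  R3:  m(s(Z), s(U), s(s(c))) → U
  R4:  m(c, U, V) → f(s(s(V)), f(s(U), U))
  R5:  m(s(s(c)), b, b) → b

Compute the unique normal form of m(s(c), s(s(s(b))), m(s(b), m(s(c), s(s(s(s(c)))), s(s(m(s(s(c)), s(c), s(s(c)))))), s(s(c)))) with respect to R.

s(s(b))

1. m(s(c), s(s(s(b))), m(s(b), m(s(c), s(s(s(s(c)))), s(s(m(s(s(c)), s(c), s(s(c)))))), s(s(c))))  →  m(s(c), s(s(s(b))), m(s(b), m(s(c), s(s(s(s(c)))), s(s(c))), s(s(c))))   [R3 at 3.2.3.1.1]
2. m(s(c), s(s(s(b))), m(s(b), m(s(c), s(s(s(s(c)))), s(s(c))), s(s(c))))  →  m(s(c), s(s(s(b))), m(s(b), s(s(s(c))), s(s(c))))   [R3 at 3.2]
3. m(s(c), s(s(s(b))), m(s(b), s(s(s(c))), s(s(c))))  →  m(s(c), s(s(s(b))), s(s(c)))   [R3 at 3]
4. m(s(c), s(s(s(b))), s(s(c)))  →  s(s(b))   [R3 at ε]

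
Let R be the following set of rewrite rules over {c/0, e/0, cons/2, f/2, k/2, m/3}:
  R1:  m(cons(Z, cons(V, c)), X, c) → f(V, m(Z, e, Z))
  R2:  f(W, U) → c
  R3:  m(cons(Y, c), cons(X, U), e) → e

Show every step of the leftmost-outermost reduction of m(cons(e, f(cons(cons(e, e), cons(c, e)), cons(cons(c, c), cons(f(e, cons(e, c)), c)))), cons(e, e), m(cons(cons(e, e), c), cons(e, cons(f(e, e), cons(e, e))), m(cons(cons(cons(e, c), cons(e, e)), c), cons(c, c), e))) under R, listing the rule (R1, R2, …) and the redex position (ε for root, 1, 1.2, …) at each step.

e

1. m(cons(e, f(cons(cons(e, e), cons(c, e)), cons(cons(c, c), cons(f(e, cons(e, c)), c)))), cons(e, e), m(cons(cons(e, e), c), cons(e, cons(f(e, e), cons(e, e))), m(cons(cons(cons(e, c), cons(e, e)), c), cons(c, c), e)))  →  m(cons(e, c), cons(e, e), m(cons(cons(e, e), c), cons(e, cons(f(e, e), cons(e, e))), m(cons(cons(cons(e, c), cons(e, e)), c), cons(c, c), e)))   [R2 at 1.2]
2. m(cons(e, c), cons(e, e), m(cons(cons(e, e), c), cons(e, cons(f(e, e), cons(e, e))), m(cons(cons(cons(e, c), cons(e, e)), c), cons(c, c), e)))  →  m(cons(e, c), cons(e, e), m(cons(cons(e, e), c), cons(e, cons(c, cons(e, e))), m(cons(cons(cons(e, c), cons(e, e)), c), cons(c, c), e)))   [R2 at 3.2.2.1]
3. m(cons(e, c), cons(e, e), m(cons(cons(e, e), c), cons(e, cons(c, cons(e, e))), m(cons(cons(cons(e, c), cons(e, e)), c), cons(c, c), e)))  →  m(cons(e, c), cons(e, e), m(cons(cons(e, e), c), cons(e, cons(c, cons(e, e))), e))   [R3 at 3.3]
4. m(cons(e, c), cons(e, e), m(cons(cons(e, e), c), cons(e, cons(c, cons(e, e))), e))  →  m(cons(e, c), cons(e, e), e)   [R3 at 3]
5. m(cons(e, c), cons(e, e), e)  →  e   [R3 at ε]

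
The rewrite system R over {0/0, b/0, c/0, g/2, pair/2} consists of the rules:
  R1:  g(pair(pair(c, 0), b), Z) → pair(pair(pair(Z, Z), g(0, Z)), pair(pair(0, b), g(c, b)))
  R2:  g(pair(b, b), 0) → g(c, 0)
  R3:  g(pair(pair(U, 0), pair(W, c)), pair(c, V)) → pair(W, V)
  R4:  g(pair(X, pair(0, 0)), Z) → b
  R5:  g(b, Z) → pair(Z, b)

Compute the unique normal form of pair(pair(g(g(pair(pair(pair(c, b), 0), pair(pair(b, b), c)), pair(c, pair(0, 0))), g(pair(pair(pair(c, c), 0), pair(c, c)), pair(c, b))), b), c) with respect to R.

1. pair(pair(g(g(pair(pair(pair(c, b), 0), pair(pair(b, b), c)), pair(c, pair(0, 0))), g(pair(pair(pair(c, c), 0), pair(c, c)), pair(c, b))), b), c)  →  pair(pair(g(pair(pair(b, b), pair(0, 0)), g(pair(pair(pair(c, c), 0), pair(c, c)), pair(c, b))), b), c)   [R3 at 1.1.1]
2. pair(pair(g(pair(pair(b, b), pair(0, 0)), g(pair(pair(pair(c, c), 0), pair(c, c)), pair(c, b))), b), c)  →  pair(pair(b, b), c)   [R4 at 1.1]

pair(pair(b, b), c)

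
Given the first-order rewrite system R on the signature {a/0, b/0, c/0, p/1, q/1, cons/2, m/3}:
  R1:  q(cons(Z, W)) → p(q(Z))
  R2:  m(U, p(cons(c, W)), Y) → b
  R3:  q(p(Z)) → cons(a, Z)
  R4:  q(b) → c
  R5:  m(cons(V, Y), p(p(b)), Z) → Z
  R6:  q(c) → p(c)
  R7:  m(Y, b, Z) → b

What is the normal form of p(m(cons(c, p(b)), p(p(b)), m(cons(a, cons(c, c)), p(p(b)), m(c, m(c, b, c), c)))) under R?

1. p(m(cons(c, p(b)), p(p(b)), m(cons(a, cons(c, c)), p(p(b)), m(c, m(c, b, c), c))))  →  p(m(cons(a, cons(c, c)), p(p(b)), m(c, m(c, b, c), c)))   [R5 at 1]
2. p(m(cons(a, cons(c, c)), p(p(b)), m(c, m(c, b, c), c)))  →  p(m(c, m(c, b, c), c))   [R5 at 1]
3. p(m(c, m(c, b, c), c))  →  p(m(c, b, c))   [R7 at 1.2]
4. p(m(c, b, c))  →  p(b)   [R7 at 1]

p(b)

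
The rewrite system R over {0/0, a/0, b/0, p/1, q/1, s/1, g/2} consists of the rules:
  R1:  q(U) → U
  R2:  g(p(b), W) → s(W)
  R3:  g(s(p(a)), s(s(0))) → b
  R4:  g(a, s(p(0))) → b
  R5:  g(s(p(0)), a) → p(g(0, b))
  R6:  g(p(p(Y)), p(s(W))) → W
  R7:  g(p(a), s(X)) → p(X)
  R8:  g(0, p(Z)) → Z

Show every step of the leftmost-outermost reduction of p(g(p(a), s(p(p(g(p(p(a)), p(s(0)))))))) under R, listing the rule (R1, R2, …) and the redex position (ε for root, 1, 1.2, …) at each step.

p(p(p(p(0))))

1. p(g(p(a), s(p(p(g(p(p(a)), p(s(0))))))))  →  p(p(p(p(g(p(p(a)), p(s(0)))))))   [R7 at 1]
2. p(p(p(p(g(p(p(a)), p(s(0)))))))  →  p(p(p(p(0))))   [R6 at 1.1.1.1]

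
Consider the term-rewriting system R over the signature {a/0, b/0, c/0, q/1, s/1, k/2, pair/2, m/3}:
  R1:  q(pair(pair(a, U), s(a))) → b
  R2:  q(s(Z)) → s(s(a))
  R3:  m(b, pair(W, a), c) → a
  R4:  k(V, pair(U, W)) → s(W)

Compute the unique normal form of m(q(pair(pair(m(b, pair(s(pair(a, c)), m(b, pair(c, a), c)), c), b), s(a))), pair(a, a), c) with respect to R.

a

1. m(q(pair(pair(m(b, pair(s(pair(a, c)), m(b, pair(c, a), c)), c), b), s(a))), pair(a, a), c)  →  m(q(pair(pair(m(b, pair(s(pair(a, c)), a), c), b), s(a))), pair(a, a), c)   [R3 at 1.1.1.1.2.2]
2. m(q(pair(pair(m(b, pair(s(pair(a, c)), a), c), b), s(a))), pair(a, a), c)  →  m(q(pair(pair(a, b), s(a))), pair(a, a), c)   [R3 at 1.1.1.1]
3. m(q(pair(pair(a, b), s(a))), pair(a, a), c)  →  m(b, pair(a, a), c)   [R1 at 1]
4. m(b, pair(a, a), c)  →  a   [R3 at ε]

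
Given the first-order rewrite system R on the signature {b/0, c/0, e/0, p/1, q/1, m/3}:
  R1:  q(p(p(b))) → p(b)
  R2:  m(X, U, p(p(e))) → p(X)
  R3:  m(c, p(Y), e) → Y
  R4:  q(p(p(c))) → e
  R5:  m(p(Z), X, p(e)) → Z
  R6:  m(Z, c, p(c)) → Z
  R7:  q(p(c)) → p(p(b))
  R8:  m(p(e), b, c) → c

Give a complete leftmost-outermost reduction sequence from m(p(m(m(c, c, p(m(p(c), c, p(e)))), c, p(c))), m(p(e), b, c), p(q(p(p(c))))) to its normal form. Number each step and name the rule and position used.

c

1. m(p(m(m(c, c, p(m(p(c), c, p(e)))), c, p(c))), m(p(e), b, c), p(q(p(p(c)))))  →  m(p(m(c, c, p(m(p(c), c, p(e))))), m(p(e), b, c), p(q(p(p(c)))))   [R6 at 1.1]
2. m(p(m(c, c, p(m(p(c), c, p(e))))), m(p(e), b, c), p(q(p(p(c)))))  →  m(p(m(c, c, p(c))), m(p(e), b, c), p(q(p(p(c)))))   [R5 at 1.1.3.1]
3. m(p(m(c, c, p(c))), m(p(e), b, c), p(q(p(p(c)))))  →  m(p(c), m(p(e), b, c), p(q(p(p(c)))))   [R6 at 1.1]
4. m(p(c), m(p(e), b, c), p(q(p(p(c)))))  →  m(p(c), c, p(q(p(p(c)))))   [R8 at 2]
5. m(p(c), c, p(q(p(p(c)))))  →  m(p(c), c, p(e))   [R4 at 3.1]
6. m(p(c), c, p(e))  →  c   [R5 at ε]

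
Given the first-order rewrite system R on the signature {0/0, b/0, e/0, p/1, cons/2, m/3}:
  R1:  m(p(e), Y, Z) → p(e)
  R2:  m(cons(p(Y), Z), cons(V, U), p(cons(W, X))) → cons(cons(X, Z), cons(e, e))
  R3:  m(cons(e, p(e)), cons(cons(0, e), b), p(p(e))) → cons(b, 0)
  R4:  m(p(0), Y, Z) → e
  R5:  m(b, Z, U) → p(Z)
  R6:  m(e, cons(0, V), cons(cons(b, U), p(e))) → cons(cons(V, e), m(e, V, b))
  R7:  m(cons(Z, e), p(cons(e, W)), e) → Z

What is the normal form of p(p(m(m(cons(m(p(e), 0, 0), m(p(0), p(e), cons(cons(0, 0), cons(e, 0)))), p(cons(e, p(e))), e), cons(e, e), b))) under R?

p(p(p(e)))

1. p(p(m(m(cons(m(p(e), 0, 0), m(p(0), p(e), cons(cons(0, 0), cons(e, 0)))), p(cons(e, p(e))), e), cons(e, e), b)))  →  p(p(m(m(cons(p(e), m(p(0), p(e), cons(cons(0, 0), cons(e, 0)))), p(cons(e, p(e))), e), cons(e, e), b)))   [R1 at 1.1.1.1.1]
2. p(p(m(m(cons(p(e), m(p(0), p(e), cons(cons(0, 0), cons(e, 0)))), p(cons(e, p(e))), e), cons(e, e), b)))  →  p(p(m(m(cons(p(e), e), p(cons(e, p(e))), e), cons(e, e), b)))   [R4 at 1.1.1.1.2]
3. p(p(m(m(cons(p(e), e), p(cons(e, p(e))), e), cons(e, e), b)))  →  p(p(m(p(e), cons(e, e), b)))   [R7 at 1.1.1]
4. p(p(m(p(e), cons(e, e), b)))  →  p(p(p(e)))   [R1 at 1.1]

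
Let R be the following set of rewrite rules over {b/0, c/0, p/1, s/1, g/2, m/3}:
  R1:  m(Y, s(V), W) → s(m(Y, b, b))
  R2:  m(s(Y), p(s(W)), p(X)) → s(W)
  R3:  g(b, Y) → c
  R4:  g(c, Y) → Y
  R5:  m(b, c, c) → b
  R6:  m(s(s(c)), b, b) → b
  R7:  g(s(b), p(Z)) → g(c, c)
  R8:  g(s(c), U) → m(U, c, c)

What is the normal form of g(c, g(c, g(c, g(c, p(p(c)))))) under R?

p(p(c))

1. g(c, g(c, g(c, g(c, p(p(c))))))  →  g(c, g(c, g(c, p(p(c)))))   [R4 at ε]
2. g(c, g(c, g(c, p(p(c)))))  →  g(c, g(c, p(p(c))))   [R4 at ε]
3. g(c, g(c, p(p(c))))  →  g(c, p(p(c)))   [R4 at ε]
4. g(c, p(p(c)))  →  p(p(c))   [R4 at ε]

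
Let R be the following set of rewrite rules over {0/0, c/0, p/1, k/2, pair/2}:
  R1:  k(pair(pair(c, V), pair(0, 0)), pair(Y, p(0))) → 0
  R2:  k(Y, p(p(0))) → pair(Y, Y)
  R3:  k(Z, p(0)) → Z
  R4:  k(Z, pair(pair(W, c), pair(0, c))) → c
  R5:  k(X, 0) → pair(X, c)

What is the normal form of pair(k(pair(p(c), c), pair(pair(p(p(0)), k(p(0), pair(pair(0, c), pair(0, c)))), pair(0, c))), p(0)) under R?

1. pair(k(pair(p(c), c), pair(pair(p(p(0)), k(p(0), pair(pair(0, c), pair(0, c)))), pair(0, c))), p(0))  →  pair(k(pair(p(c), c), pair(pair(p(p(0)), c), pair(0, c))), p(0))   [R4 at 1.2.1.2]
2. pair(k(pair(p(c), c), pair(pair(p(p(0)), c), pair(0, c))), p(0))  →  pair(c, p(0))   [R4 at 1]

pair(c, p(0))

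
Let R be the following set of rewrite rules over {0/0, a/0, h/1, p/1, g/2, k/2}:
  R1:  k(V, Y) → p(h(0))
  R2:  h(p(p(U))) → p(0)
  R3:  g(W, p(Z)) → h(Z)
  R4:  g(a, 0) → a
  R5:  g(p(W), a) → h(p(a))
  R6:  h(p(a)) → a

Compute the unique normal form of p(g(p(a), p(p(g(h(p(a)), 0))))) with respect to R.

p(a)

1. p(g(p(a), p(p(g(h(p(a)), 0)))))  →  p(h(p(g(h(p(a)), 0))))   [R3 at 1]
2. p(h(p(g(h(p(a)), 0))))  →  p(h(p(g(a, 0))))   [R6 at 1.1.1.1]
3. p(h(p(g(a, 0))))  →  p(h(p(a)))   [R4 at 1.1.1]
4. p(h(p(a)))  →  p(a)   [R6 at 1]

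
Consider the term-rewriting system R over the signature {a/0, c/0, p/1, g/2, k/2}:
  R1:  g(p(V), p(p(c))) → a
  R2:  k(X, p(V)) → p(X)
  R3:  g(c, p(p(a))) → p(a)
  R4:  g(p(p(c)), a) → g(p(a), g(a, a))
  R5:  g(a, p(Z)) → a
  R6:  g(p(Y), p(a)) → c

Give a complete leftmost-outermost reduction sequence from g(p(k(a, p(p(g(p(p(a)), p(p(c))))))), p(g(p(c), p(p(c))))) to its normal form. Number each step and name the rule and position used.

1. g(p(k(a, p(p(g(p(p(a)), p(p(c))))))), p(g(p(c), p(p(c)))))  →  g(p(p(a)), p(g(p(c), p(p(c)))))   [R2 at 1.1]
2. g(p(p(a)), p(g(p(c), p(p(c)))))  →  g(p(p(a)), p(a))   [R1 at 2.1]
3. g(p(p(a)), p(a))  →  c   [R6 at ε]

c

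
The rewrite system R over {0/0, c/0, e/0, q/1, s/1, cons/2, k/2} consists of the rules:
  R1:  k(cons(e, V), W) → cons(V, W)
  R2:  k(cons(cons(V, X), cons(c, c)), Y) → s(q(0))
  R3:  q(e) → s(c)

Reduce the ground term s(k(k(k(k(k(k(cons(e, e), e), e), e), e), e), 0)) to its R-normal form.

1. s(k(k(k(k(k(k(cons(e, e), e), e), e), e), e), 0))  →  s(k(k(k(k(k(cons(e, e), e), e), e), e), 0))   [R1 at 1.1.1.1.1.1]
2. s(k(k(k(k(k(cons(e, e), e), e), e), e), 0))  →  s(k(k(k(k(cons(e, e), e), e), e), 0))   [R1 at 1.1.1.1.1]
3. s(k(k(k(k(cons(e, e), e), e), e), 0))  →  s(k(k(k(cons(e, e), e), e), 0))   [R1 at 1.1.1.1]
4. s(k(k(k(cons(e, e), e), e), 0))  →  s(k(k(cons(e, e), e), 0))   [R1 at 1.1.1]
5. s(k(k(cons(e, e), e), 0))  →  s(k(cons(e, e), 0))   [R1 at 1.1]
6. s(k(cons(e, e), 0))  →  s(cons(e, 0))   [R1 at 1]

s(cons(e, 0))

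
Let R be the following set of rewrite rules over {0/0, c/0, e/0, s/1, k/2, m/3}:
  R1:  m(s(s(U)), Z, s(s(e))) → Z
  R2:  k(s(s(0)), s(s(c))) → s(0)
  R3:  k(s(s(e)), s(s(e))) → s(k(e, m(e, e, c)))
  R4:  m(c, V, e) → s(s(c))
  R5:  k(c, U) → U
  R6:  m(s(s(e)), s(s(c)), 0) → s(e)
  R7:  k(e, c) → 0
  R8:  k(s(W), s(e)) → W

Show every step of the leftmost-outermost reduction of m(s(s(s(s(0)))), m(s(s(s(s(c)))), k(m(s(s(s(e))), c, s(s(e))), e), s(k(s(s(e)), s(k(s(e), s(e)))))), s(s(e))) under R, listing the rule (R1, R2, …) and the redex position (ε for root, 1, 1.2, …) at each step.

e

1. m(s(s(s(s(0)))), m(s(s(s(s(c)))), k(m(s(s(s(e))), c, s(s(e))), e), s(k(s(s(e)), s(k(s(e), s(e)))))), s(s(e)))  →  m(s(s(s(s(c)))), k(m(s(s(s(e))), c, s(s(e))), e), s(k(s(s(e)), s(k(s(e), s(e))))))   [R1 at ε]
2. m(s(s(s(s(c)))), k(m(s(s(s(e))), c, s(s(e))), e), s(k(s(s(e)), s(k(s(e), s(e))))))  →  m(s(s(s(s(c)))), k(c, e), s(k(s(s(e)), s(k(s(e), s(e))))))   [R1 at 2.1]
3. m(s(s(s(s(c)))), k(c, e), s(k(s(s(e)), s(k(s(e), s(e))))))  →  m(s(s(s(s(c)))), e, s(k(s(s(e)), s(k(s(e), s(e))))))   [R5 at 2]
4. m(s(s(s(s(c)))), e, s(k(s(s(e)), s(k(s(e), s(e))))))  →  m(s(s(s(s(c)))), e, s(k(s(s(e)), s(e))))   [R8 at 3.1.2.1]
5. m(s(s(s(s(c)))), e, s(k(s(s(e)), s(e))))  →  m(s(s(s(s(c)))), e, s(s(e)))   [R8 at 3.1]
6. m(s(s(s(s(c)))), e, s(s(e)))  →  e   [R1 at ε]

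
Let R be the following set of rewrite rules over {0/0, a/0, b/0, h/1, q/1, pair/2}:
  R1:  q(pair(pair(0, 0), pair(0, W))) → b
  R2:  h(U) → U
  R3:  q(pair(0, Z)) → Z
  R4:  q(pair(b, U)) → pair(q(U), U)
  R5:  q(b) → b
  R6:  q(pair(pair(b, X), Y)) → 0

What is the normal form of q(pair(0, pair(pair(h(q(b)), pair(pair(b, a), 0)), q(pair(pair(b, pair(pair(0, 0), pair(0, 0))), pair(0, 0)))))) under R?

pair(pair(b, pair(pair(b, a), 0)), 0)

1. q(pair(0, pair(pair(h(q(b)), pair(pair(b, a), 0)), q(pair(pair(b, pair(pair(0, 0), pair(0, 0))), pair(0, 0))))))  →  pair(pair(h(q(b)), pair(pair(b, a), 0)), q(pair(pair(b, pair(pair(0, 0), pair(0, 0))), pair(0, 0))))   [R3 at ε]
2. pair(pair(h(q(b)), pair(pair(b, a), 0)), q(pair(pair(b, pair(pair(0, 0), pair(0, 0))), pair(0, 0))))  →  pair(pair(q(b), pair(pair(b, a), 0)), q(pair(pair(b, pair(pair(0, 0), pair(0, 0))), pair(0, 0))))   [R2 at 1.1]
3. pair(pair(q(b), pair(pair(b, a), 0)), q(pair(pair(b, pair(pair(0, 0), pair(0, 0))), pair(0, 0))))  →  pair(pair(b, pair(pair(b, a), 0)), q(pair(pair(b, pair(pair(0, 0), pair(0, 0))), pair(0, 0))))   [R5 at 1.1]
4. pair(pair(b, pair(pair(b, a), 0)), q(pair(pair(b, pair(pair(0, 0), pair(0, 0))), pair(0, 0))))  →  pair(pair(b, pair(pair(b, a), 0)), 0)   [R6 at 2]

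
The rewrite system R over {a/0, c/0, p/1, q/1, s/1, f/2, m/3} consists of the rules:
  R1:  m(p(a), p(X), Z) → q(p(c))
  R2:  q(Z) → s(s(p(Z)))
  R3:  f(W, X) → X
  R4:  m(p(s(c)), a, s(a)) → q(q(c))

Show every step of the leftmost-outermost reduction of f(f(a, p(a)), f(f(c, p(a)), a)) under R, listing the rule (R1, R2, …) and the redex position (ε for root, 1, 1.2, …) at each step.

1. f(f(a, p(a)), f(f(c, p(a)), a))  →  f(f(c, p(a)), a)   [R3 at ε]
2. f(f(c, p(a)), a)  →  a   [R3 at ε]

a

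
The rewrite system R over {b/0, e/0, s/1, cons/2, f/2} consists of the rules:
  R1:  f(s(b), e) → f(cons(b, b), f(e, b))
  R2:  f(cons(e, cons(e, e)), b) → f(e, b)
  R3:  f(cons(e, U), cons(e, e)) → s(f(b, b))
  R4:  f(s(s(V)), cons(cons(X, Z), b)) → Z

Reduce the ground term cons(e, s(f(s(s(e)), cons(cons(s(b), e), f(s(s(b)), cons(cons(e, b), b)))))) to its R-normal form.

1. cons(e, s(f(s(s(e)), cons(cons(s(b), e), f(s(s(b)), cons(cons(e, b), b))))))  →  cons(e, s(f(s(s(e)), cons(cons(s(b), e), b))))   [R4 at 2.1.2.2]
2. cons(e, s(f(s(s(e)), cons(cons(s(b), e), b))))  →  cons(e, s(e))   [R4 at 2.1]

cons(e, s(e))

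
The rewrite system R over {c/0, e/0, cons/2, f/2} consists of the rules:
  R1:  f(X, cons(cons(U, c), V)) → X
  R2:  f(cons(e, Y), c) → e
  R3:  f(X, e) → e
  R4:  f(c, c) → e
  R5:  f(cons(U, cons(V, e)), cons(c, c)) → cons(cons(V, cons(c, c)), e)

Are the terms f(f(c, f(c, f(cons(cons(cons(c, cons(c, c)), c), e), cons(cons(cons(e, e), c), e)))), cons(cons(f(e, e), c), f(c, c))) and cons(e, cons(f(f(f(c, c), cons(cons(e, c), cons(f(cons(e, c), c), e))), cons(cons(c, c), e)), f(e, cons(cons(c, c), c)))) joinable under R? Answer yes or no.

no — NF(t₁) = e, NF(t₂) = cons(e, cons(e, e))

Reduce t₁ = f(f(c, f(c, f(cons(cons(cons(c, cons(c, c)), c), e), cons(cons(cons(e, e), c), e)))), cons(cons(f(e, e), c), f(c, c))):
1. f(f(c, f(c, f(cons(cons(cons(c, cons(c, c)), c), e), cons(cons(cons(e, e), c), e)))), cons(cons(f(e, e), c), f(c, c)))  →  f(c, f(c, f(cons(cons(cons(c, cons(c, c)), c), e), cons(cons(cons(e, e), c), e))))   [R1 at ε]
2. f(c, f(c, f(cons(cons(cons(c, cons(c, c)), c), e), cons(cons(cons(e, e), c), e))))  →  f(c, f(c, cons(cons(cons(c, cons(c, c)), c), e)))   [R1 at 2.2]
3. f(c, f(c, cons(cons(cons(c, cons(c, c)), c), e)))  →  f(c, c)   [R1 at 2]
4. f(c, c)  →  e   [R4 at ε]

Reduce t₂ = cons(e, cons(f(f(f(c, c), cons(cons(e, c), cons(f(cons(e, c), c), e))), cons(cons(c, c), e)), f(e, cons(cons(c, c), c)))):
1. cons(e, cons(f(f(f(c, c), cons(cons(e, c), cons(f(cons(e, c), c), e))), cons(cons(c, c), e)), f(e, cons(cons(c, c), c))))  →  cons(e, cons(f(f(c, c), cons(cons(e, c), cons(f(cons(e, c), c), e))), f(e, cons(cons(c, c), c))))   [R1 at 2.1]
2. cons(e, cons(f(f(c, c), cons(cons(e, c), cons(f(cons(e, c), c), e))), f(e, cons(cons(c, c), c))))  →  cons(e, cons(f(c, c), f(e, cons(cons(c, c), c))))   [R1 at 2.1]
3. cons(e, cons(f(c, c), f(e, cons(cons(c, c), c))))  →  cons(e, cons(e, f(e, cons(cons(c, c), c))))   [R4 at 2.1]
4. cons(e, cons(e, f(e, cons(cons(c, c), c))))  →  cons(e, cons(e, e))   [R1 at 2.2]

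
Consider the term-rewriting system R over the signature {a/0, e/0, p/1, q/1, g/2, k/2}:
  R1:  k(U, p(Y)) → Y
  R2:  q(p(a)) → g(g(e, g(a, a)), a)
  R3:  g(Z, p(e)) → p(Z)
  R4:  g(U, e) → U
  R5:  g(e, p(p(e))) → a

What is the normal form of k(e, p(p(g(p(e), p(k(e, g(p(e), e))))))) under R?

p(p(p(e)))

1. k(e, p(p(g(p(e), p(k(e, g(p(e), e)))))))  →  p(g(p(e), p(k(e, g(p(e), e)))))   [R1 at ε]
2. p(g(p(e), p(k(e, g(p(e), e)))))  →  p(g(p(e), p(k(e, p(e)))))   [R4 at 1.2.1.2]
3. p(g(p(e), p(k(e, p(e)))))  →  p(g(p(e), p(e)))   [R1 at 1.2.1]
4. p(g(p(e), p(e)))  →  p(p(p(e)))   [R3 at 1]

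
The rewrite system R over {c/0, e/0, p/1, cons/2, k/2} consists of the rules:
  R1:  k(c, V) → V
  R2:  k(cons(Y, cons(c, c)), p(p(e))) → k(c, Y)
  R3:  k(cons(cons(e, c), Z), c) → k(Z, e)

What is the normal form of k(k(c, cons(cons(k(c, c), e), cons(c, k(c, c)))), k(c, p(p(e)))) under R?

1. k(k(c, cons(cons(k(c, c), e), cons(c, k(c, c)))), k(c, p(p(e))))  →  k(cons(cons(k(c, c), e), cons(c, k(c, c))), k(c, p(p(e))))   [R1 at 1]
2. k(cons(cons(k(c, c), e), cons(c, k(c, c))), k(c, p(p(e))))  →  k(cons(cons(c, e), cons(c, k(c, c))), k(c, p(p(e))))   [R1 at 1.1.1]
3. k(cons(cons(c, e), cons(c, k(c, c))), k(c, p(p(e))))  →  k(cons(cons(c, e), cons(c, c)), k(c, p(p(e))))   [R1 at 1.2.2]
4. k(cons(cons(c, e), cons(c, c)), k(c, p(p(e))))  →  k(cons(cons(c, e), cons(c, c)), p(p(e)))   [R1 at 2]
5. k(cons(cons(c, e), cons(c, c)), p(p(e)))  →  k(c, cons(c, e))   [R2 at ε]
6. k(c, cons(c, e))  →  cons(c, e)   [R1 at ε]

cons(c, e)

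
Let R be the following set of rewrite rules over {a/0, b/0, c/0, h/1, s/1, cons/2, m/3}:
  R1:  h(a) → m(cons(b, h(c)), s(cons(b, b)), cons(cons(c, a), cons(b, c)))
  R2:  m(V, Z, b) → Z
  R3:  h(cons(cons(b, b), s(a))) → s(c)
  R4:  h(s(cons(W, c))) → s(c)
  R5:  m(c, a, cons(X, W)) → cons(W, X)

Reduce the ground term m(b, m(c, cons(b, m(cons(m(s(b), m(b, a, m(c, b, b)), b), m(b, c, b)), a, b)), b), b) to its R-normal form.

1. m(b, m(c, cons(b, m(cons(m(s(b), m(b, a, m(c, b, b)), b), m(b, c, b)), a, b)), b), b)  →  m(c, cons(b, m(cons(m(s(b), m(b, a, m(c, b, b)), b), m(b, c, b)), a, b)), b)   [R2 at ε]
2. m(c, cons(b, m(cons(m(s(b), m(b, a, m(c, b, b)), b), m(b, c, b)), a, b)), b)  →  cons(b, m(cons(m(s(b), m(b, a, m(c, b, b)), b), m(b, c, b)), a, b))   [R2 at ε]
3. cons(b, m(cons(m(s(b), m(b, a, m(c, b, b)), b), m(b, c, b)), a, b))  →  cons(b, a)   [R2 at 2]

cons(b, a)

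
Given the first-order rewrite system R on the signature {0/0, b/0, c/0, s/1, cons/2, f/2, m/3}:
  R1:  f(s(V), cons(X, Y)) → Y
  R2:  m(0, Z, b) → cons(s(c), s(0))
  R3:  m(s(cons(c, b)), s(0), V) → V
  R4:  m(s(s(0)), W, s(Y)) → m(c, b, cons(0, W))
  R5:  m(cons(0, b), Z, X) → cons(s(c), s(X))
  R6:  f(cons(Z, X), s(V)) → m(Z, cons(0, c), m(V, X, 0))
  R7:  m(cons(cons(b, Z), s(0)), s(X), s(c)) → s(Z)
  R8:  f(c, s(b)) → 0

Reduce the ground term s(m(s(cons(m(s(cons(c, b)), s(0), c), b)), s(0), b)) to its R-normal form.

s(b)

1. s(m(s(cons(m(s(cons(c, b)), s(0), c), b)), s(0), b))  →  s(m(s(cons(c, b)), s(0), b))   [R3 at 1.1.1.1]
2. s(m(s(cons(c, b)), s(0), b))  →  s(b)   [R3 at 1]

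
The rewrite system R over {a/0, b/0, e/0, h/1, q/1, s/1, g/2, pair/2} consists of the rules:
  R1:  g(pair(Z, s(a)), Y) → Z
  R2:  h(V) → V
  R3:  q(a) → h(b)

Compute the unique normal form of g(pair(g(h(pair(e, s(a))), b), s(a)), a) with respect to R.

1. g(pair(g(h(pair(e, s(a))), b), s(a)), a)  →  g(h(pair(e, s(a))), b)   [R1 at ε]
2. g(h(pair(e, s(a))), b)  →  g(pair(e, s(a)), b)   [R2 at 1]
3. g(pair(e, s(a)), b)  →  e   [R1 at ε]

e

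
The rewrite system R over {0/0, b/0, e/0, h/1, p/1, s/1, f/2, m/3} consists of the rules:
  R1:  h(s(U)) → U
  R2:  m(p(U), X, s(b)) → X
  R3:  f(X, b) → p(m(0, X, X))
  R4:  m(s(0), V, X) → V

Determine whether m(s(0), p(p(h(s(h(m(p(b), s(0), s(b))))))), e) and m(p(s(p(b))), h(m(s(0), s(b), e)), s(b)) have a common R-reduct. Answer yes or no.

no — NF(t₁) = p(p(0)), NF(t₂) = b

Reduce t₁ = m(s(0), p(p(h(s(h(m(p(b), s(0), s(b))))))), e):
1. m(s(0), p(p(h(s(h(m(p(b), s(0), s(b))))))), e)  →  p(p(h(s(h(m(p(b), s(0), s(b)))))))   [R4 at ε]
2. p(p(h(s(h(m(p(b), s(0), s(b)))))))  →  p(p(h(m(p(b), s(0), s(b)))))   [R1 at 1.1]
3. p(p(h(m(p(b), s(0), s(b)))))  →  p(p(h(s(0))))   [R2 at 1.1.1]
4. p(p(h(s(0))))  →  p(p(0))   [R1 at 1.1]

Reduce t₂ = m(p(s(p(b))), h(m(s(0), s(b), e)), s(b)):
1. m(p(s(p(b))), h(m(s(0), s(b), e)), s(b))  →  h(m(s(0), s(b), e))   [R2 at ε]
2. h(m(s(0), s(b), e))  →  h(s(b))   [R4 at 1]
3. h(s(b))  →  b   [R1 at ε]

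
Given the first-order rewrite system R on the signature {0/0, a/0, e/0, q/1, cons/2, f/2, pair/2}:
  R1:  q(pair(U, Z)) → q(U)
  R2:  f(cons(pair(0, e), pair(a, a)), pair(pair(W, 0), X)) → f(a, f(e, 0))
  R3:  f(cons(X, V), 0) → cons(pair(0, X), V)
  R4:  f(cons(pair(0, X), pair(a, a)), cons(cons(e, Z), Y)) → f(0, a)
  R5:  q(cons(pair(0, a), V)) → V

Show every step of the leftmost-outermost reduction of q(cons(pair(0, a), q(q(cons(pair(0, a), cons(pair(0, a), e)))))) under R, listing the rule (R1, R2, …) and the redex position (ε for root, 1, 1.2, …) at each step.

1. q(cons(pair(0, a), q(q(cons(pair(0, a), cons(pair(0, a), e))))))  →  q(q(cons(pair(0, a), cons(pair(0, a), e))))   [R5 at ε]
2. q(q(cons(pair(0, a), cons(pair(0, a), e))))  →  q(cons(pair(0, a), e))   [R5 at 1]
3. q(cons(pair(0, a), e))  →  e   [R5 at ε]

e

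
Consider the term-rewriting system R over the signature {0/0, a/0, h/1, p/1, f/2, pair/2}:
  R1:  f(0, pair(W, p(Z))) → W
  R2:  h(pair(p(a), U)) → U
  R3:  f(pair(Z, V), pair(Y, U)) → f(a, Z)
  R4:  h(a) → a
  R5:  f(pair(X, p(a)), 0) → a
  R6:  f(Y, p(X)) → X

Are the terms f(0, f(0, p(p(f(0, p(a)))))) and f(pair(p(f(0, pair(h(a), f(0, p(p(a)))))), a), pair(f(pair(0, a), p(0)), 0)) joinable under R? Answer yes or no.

Reduce t₁ = f(0, f(0, p(p(f(0, p(a)))))):
1. f(0, f(0, p(p(f(0, p(a))))))  →  f(0, p(f(0, p(a))))   [R6 at 2]
2. f(0, p(f(0, p(a))))  →  f(0, p(a))   [R6 at ε]
3. f(0, p(a))  →  a   [R6 at ε]

Reduce t₂ = f(pair(p(f(0, pair(h(a), f(0, p(p(a)))))), a), pair(f(pair(0, a), p(0)), 0)):
1. f(pair(p(f(0, pair(h(a), f(0, p(p(a)))))), a), pair(f(pair(0, a), p(0)), 0))  →  f(a, p(f(0, pair(h(a), f(0, p(p(a)))))))   [R3 at ε]
2. f(a, p(f(0, pair(h(a), f(0, p(p(a)))))))  →  f(0, pair(h(a), f(0, p(p(a)))))   [R6 at ε]
3. f(0, pair(h(a), f(0, p(p(a)))))  →  f(0, pair(a, f(0, p(p(a)))))   [R4 at 2.1]
4. f(0, pair(a, f(0, p(p(a)))))  →  f(0, pair(a, p(a)))   [R6 at 2.2]
5. f(0, pair(a, p(a)))  →  a   [R1 at ε]

yes — NF(t₁) = a, NF(t₂) = a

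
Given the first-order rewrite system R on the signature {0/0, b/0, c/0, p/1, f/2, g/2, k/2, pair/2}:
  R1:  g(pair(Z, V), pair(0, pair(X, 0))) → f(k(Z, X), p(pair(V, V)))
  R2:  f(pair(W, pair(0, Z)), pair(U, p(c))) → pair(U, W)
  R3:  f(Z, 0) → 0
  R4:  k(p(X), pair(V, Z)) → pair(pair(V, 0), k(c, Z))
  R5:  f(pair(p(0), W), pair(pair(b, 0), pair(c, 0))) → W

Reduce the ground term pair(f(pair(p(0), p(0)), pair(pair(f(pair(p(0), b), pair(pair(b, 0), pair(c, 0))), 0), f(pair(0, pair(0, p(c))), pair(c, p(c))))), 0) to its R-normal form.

pair(p(0), 0)

1. pair(f(pair(p(0), p(0)), pair(pair(f(pair(p(0), b), pair(pair(b, 0), pair(c, 0))), 0), f(pair(0, pair(0, p(c))), pair(c, p(c))))), 0)  →  pair(f(pair(p(0), p(0)), pair(pair(b, 0), f(pair(0, pair(0, p(c))), pair(c, p(c))))), 0)   [R5 at 1.2.1.1]
2. pair(f(pair(p(0), p(0)), pair(pair(b, 0), f(pair(0, pair(0, p(c))), pair(c, p(c))))), 0)  →  pair(f(pair(p(0), p(0)), pair(pair(b, 0), pair(c, 0))), 0)   [R2 at 1.2.2]
3. pair(f(pair(p(0), p(0)), pair(pair(b, 0), pair(c, 0))), 0)  →  pair(p(0), 0)   [R5 at 1]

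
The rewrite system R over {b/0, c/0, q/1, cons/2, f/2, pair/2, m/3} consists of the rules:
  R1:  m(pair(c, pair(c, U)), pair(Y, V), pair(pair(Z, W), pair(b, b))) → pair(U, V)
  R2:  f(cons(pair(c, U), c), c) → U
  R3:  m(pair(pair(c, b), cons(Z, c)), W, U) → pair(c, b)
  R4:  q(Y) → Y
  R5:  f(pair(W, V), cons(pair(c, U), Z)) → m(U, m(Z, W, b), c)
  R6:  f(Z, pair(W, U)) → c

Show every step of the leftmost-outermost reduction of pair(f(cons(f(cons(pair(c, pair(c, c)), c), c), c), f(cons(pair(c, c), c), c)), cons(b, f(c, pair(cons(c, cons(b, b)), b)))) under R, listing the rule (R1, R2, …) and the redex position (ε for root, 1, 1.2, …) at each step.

pair(c, cons(b, c))

1. pair(f(cons(f(cons(pair(c, pair(c, c)), c), c), c), f(cons(pair(c, c), c), c)), cons(b, f(c, pair(cons(c, cons(b, b)), b))))  →  pair(f(cons(pair(c, c), c), f(cons(pair(c, c), c), c)), cons(b, f(c, pair(cons(c, cons(b, b)), b))))   [R2 at 1.1.1]
2. pair(f(cons(pair(c, c), c), f(cons(pair(c, c), c), c)), cons(b, f(c, pair(cons(c, cons(b, b)), b))))  →  pair(f(cons(pair(c, c), c), c), cons(b, f(c, pair(cons(c, cons(b, b)), b))))   [R2 at 1.2]
3. pair(f(cons(pair(c, c), c), c), cons(b, f(c, pair(cons(c, cons(b, b)), b))))  →  pair(c, cons(b, f(c, pair(cons(c, cons(b, b)), b))))   [R2 at 1]
4. pair(c, cons(b, f(c, pair(cons(c, cons(b, b)), b))))  →  pair(c, cons(b, c))   [R6 at 2.2]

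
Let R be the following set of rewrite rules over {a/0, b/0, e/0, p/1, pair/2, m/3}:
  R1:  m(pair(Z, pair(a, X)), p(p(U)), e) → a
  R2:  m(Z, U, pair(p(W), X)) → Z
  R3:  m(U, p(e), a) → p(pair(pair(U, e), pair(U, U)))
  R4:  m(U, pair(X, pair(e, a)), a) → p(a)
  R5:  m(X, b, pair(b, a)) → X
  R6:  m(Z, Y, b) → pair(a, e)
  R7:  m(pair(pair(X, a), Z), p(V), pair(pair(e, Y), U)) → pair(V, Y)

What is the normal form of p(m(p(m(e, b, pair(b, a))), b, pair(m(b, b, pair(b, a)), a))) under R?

p(p(e))

1. p(m(p(m(e, b, pair(b, a))), b, pair(m(b, b, pair(b, a)), a)))  →  p(m(p(e), b, pair(m(b, b, pair(b, a)), a)))   [R5 at 1.1.1]
2. p(m(p(e), b, pair(m(b, b, pair(b, a)), a)))  →  p(m(p(e), b, pair(b, a)))   [R5 at 1.3.1]
3. p(m(p(e), b, pair(b, a)))  →  p(p(e))   [R5 at 1]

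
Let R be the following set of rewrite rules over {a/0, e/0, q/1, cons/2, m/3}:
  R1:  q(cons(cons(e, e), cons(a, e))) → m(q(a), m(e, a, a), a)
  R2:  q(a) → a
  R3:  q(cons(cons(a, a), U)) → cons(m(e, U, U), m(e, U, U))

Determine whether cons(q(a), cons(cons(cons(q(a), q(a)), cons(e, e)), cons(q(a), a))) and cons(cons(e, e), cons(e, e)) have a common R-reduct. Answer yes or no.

Reduce t₁ = cons(q(a), cons(cons(cons(q(a), q(a)), cons(e, e)), cons(q(a), a))):
1. cons(q(a), cons(cons(cons(q(a), q(a)), cons(e, e)), cons(q(a), a)))  →  cons(a, cons(cons(cons(q(a), q(a)), cons(e, e)), cons(q(a), a)))   [R2 at 1]
2. cons(a, cons(cons(cons(q(a), q(a)), cons(e, e)), cons(q(a), a)))  →  cons(a, cons(cons(cons(a, q(a)), cons(e, e)), cons(q(a), a)))   [R2 at 2.1.1.1]
3. cons(a, cons(cons(cons(a, q(a)), cons(e, e)), cons(q(a), a)))  →  cons(a, cons(cons(cons(a, a), cons(e, e)), cons(q(a), a)))   [R2 at 2.1.1.2]
4. cons(a, cons(cons(cons(a, a), cons(e, e)), cons(q(a), a)))  →  cons(a, cons(cons(cons(a, a), cons(e, e)), cons(a, a)))   [R2 at 2.2.1]

Reduce t₂ = cons(cons(e, e), cons(e, e)):

no — NF(t₁) = cons(a, cons(cons(cons(a, a), cons(e, e)), cons(a, a))), NF(t₂) = cons(cons(e, e), cons(e, e))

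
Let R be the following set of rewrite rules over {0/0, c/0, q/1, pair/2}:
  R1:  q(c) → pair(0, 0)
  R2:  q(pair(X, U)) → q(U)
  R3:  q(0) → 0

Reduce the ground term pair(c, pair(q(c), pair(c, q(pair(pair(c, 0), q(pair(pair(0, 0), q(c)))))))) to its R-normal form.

1. pair(c, pair(q(c), pair(c, q(pair(pair(c, 0), q(pair(pair(0, 0), q(c))))))))  →  pair(c, pair(pair(0, 0), pair(c, q(pair(pair(c, 0), q(pair(pair(0, 0), q(c))))))))   [R1 at 2.1]
2. pair(c, pair(pair(0, 0), pair(c, q(pair(pair(c, 0), q(pair(pair(0, 0), q(c))))))))  →  pair(c, pair(pair(0, 0), pair(c, q(q(pair(pair(0, 0), q(c)))))))   [R2 at 2.2.2]
3. pair(c, pair(pair(0, 0), pair(c, q(q(pair(pair(0, 0), q(c)))))))  →  pair(c, pair(pair(0, 0), pair(c, q(q(q(c))))))   [R2 at 2.2.2.1]
4. pair(c, pair(pair(0, 0), pair(c, q(q(q(c))))))  →  pair(c, pair(pair(0, 0), pair(c, q(q(pair(0, 0))))))   [R1 at 2.2.2.1.1]
5. pair(c, pair(pair(0, 0), pair(c, q(q(pair(0, 0))))))  →  pair(c, pair(pair(0, 0), pair(c, q(q(0)))))   [R2 at 2.2.2.1]
6. pair(c, pair(pair(0, 0), pair(c, q(q(0)))))  →  pair(c, pair(pair(0, 0), pair(c, q(0))))   [R3 at 2.2.2.1]
7. pair(c, pair(pair(0, 0), pair(c, q(0))))  →  pair(c, pair(pair(0, 0), pair(c, 0)))   [R3 at 2.2.2]

pair(c, pair(pair(0, 0), pair(c, 0)))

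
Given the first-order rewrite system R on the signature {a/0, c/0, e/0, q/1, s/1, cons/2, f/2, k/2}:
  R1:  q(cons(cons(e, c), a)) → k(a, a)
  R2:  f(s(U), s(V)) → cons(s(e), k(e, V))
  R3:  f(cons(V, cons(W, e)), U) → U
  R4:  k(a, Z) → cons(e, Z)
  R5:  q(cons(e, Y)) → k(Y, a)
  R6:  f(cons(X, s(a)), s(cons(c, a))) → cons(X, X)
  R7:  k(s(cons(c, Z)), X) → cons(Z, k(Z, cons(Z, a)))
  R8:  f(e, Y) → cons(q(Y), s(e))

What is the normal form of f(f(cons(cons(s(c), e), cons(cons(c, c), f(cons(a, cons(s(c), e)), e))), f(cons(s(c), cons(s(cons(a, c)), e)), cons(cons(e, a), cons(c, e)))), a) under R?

1. f(f(cons(cons(s(c), e), cons(cons(c, c), f(cons(a, cons(s(c), e)), e))), f(cons(s(c), cons(s(cons(a, c)), e)), cons(cons(e, a), cons(c, e)))), a)  →  f(f(cons(cons(s(c), e), cons(cons(c, c), e)), f(cons(s(c), cons(s(cons(a, c)), e)), cons(cons(e, a), cons(c, e)))), a)   [R3 at 1.1.2.2]
2. f(f(cons(cons(s(c), e), cons(cons(c, c), e)), f(cons(s(c), cons(s(cons(a, c)), e)), cons(cons(e, a), cons(c, e)))), a)  →  f(f(cons(s(c), cons(s(cons(a, c)), e)), cons(cons(e, a), cons(c, e))), a)   [R3 at 1]
3. f(f(cons(s(c), cons(s(cons(a, c)), e)), cons(cons(e, a), cons(c, e))), a)  →  f(cons(cons(e, a), cons(c, e)), a)   [R3 at 1]
4. f(cons(cons(e, a), cons(c, e)), a)  →  a   [R3 at ε]

a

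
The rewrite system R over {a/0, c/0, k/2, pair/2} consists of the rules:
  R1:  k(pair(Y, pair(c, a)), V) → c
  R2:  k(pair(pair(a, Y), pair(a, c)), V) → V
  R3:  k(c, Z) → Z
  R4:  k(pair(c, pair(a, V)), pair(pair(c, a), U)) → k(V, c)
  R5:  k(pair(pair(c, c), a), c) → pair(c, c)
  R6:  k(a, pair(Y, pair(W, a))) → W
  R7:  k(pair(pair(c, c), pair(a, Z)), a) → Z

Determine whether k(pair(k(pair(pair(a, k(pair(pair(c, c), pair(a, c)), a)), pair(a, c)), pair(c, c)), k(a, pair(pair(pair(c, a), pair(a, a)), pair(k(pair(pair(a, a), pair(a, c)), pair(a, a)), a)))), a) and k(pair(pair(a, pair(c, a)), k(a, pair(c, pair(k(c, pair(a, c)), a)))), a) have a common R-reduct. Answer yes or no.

Reduce t₁ = k(pair(k(pair(pair(a, k(pair(pair(c, c), pair(a, c)), a)), pair(a, c)), pair(c, c)), k(a, pair(pair(pair(c, a), pair(a, a)), pair(k(pair(pair(a, a), pair(a, c)), pair(a, a)), a)))), a):
1. k(pair(k(pair(pair(a, k(pair(pair(c, c), pair(a, c)), a)), pair(a, c)), pair(c, c)), k(a, pair(pair(pair(c, a), pair(a, a)), pair(k(pair(pair(a, a), pair(a, c)), pair(a, a)), a)))), a)  →  k(pair(pair(c, c), k(a, pair(pair(pair(c, a), pair(a, a)), pair(k(pair(pair(a, a), pair(a, c)), pair(a, a)), a)))), a)   [R2 at 1.1]
2. k(pair(pair(c, c), k(a, pair(pair(pair(c, a), pair(a, a)), pair(k(pair(pair(a, a), pair(a, c)), pair(a, a)), a)))), a)  →  k(pair(pair(c, c), k(pair(pair(a, a), pair(a, c)), pair(a, a))), a)   [R6 at 1.2]
3. k(pair(pair(c, c), k(pair(pair(a, a), pair(a, c)), pair(a, a))), a)  →  k(pair(pair(c, c), pair(a, a)), a)   [R2 at 1.2]
4. k(pair(pair(c, c), pair(a, a)), a)  →  a   [R7 at ε]

Reduce t₂ = k(pair(pair(a, pair(c, a)), k(a, pair(c, pair(k(c, pair(a, c)), a)))), a):
1. k(pair(pair(a, pair(c, a)), k(a, pair(c, pair(k(c, pair(a, c)), a)))), a)  →  k(pair(pair(a, pair(c, a)), k(c, pair(a, c))), a)   [R6 at 1.2]
2. k(pair(pair(a, pair(c, a)), k(c, pair(a, c))), a)  →  k(pair(pair(a, pair(c, a)), pair(a, c)), a)   [R3 at 1.2]
3. k(pair(pair(a, pair(c, a)), pair(a, c)), a)  →  a   [R2 at ε]

yes — NF(t₁) = a, NF(t₂) = a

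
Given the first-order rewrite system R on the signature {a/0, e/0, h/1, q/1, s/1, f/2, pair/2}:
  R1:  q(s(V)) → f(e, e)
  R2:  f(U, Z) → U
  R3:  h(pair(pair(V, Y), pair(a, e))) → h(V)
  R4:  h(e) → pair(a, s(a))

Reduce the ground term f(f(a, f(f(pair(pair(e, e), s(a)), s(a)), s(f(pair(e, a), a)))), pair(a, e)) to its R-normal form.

a

1. f(f(a, f(f(pair(pair(e, e), s(a)), s(a)), s(f(pair(e, a), a)))), pair(a, e))  →  f(a, f(f(pair(pair(e, e), s(a)), s(a)), s(f(pair(e, a), a))))   [R2 at ε]
2. f(a, f(f(pair(pair(e, e), s(a)), s(a)), s(f(pair(e, a), a))))  →  a   [R2 at ε]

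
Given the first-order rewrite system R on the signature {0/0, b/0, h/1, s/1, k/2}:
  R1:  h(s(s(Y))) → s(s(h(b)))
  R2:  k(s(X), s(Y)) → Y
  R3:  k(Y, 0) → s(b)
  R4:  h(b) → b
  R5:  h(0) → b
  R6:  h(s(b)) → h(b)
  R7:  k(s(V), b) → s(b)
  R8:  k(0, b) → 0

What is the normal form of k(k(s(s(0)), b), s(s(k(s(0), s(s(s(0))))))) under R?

1. k(k(s(s(0)), b), s(s(k(s(0), s(s(s(0)))))))  →  k(s(b), s(s(k(s(0), s(s(s(0)))))))   [R7 at 1]
2. k(s(b), s(s(k(s(0), s(s(s(0)))))))  →  s(k(s(0), s(s(s(0)))))   [R2 at ε]
3. s(k(s(0), s(s(s(0)))))  →  s(s(s(0)))   [R2 at 1]

s(s(s(0)))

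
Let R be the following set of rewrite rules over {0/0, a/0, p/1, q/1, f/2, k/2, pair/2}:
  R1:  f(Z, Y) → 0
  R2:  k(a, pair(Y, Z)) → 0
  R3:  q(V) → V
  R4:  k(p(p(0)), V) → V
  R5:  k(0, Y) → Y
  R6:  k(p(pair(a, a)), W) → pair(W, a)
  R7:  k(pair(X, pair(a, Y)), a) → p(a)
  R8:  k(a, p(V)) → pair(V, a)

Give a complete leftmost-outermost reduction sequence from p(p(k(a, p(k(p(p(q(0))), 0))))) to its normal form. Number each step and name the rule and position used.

1. p(p(k(a, p(k(p(p(q(0))), 0)))))  →  p(p(pair(k(p(p(q(0))), 0), a)))   [R8 at 1.1]
2. p(p(pair(k(p(p(q(0))), 0), a)))  →  p(p(pair(k(p(p(0)), 0), a)))   [R3 at 1.1.1.1.1.1]
3. p(p(pair(k(p(p(0)), 0), a)))  →  p(p(pair(0, a)))   [R4 at 1.1.1]

p(p(pair(0, a)))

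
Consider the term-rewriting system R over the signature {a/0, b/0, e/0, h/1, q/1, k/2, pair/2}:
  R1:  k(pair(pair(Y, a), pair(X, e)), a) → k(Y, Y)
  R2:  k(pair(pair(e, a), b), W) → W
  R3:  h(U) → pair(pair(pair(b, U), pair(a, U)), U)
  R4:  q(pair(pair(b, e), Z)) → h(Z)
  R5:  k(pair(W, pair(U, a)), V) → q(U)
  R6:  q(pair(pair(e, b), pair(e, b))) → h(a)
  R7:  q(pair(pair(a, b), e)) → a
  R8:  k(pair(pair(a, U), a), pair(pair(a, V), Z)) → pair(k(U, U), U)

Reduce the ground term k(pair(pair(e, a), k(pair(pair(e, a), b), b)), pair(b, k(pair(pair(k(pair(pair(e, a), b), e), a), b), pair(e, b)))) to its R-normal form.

pair(b, pair(e, b))

1. k(pair(pair(e, a), k(pair(pair(e, a), b), b)), pair(b, k(pair(pair(k(pair(pair(e, a), b), e), a), b), pair(e, b))))  →  k(pair(pair(e, a), b), pair(b, k(pair(pair(k(pair(pair(e, a), b), e), a), b), pair(e, b))))   [R2 at 1.2]
2. k(pair(pair(e, a), b), pair(b, k(pair(pair(k(pair(pair(e, a), b), e), a), b), pair(e, b))))  →  pair(b, k(pair(pair(k(pair(pair(e, a), b), e), a), b), pair(e, b)))   [R2 at ε]
3. pair(b, k(pair(pair(k(pair(pair(e, a), b), e), a), b), pair(e, b)))  →  pair(b, k(pair(pair(e, a), b), pair(e, b)))   [R2 at 2.1.1.1]
4. pair(b, k(pair(pair(e, a), b), pair(e, b)))  →  pair(b, pair(e, b))   [R2 at 2]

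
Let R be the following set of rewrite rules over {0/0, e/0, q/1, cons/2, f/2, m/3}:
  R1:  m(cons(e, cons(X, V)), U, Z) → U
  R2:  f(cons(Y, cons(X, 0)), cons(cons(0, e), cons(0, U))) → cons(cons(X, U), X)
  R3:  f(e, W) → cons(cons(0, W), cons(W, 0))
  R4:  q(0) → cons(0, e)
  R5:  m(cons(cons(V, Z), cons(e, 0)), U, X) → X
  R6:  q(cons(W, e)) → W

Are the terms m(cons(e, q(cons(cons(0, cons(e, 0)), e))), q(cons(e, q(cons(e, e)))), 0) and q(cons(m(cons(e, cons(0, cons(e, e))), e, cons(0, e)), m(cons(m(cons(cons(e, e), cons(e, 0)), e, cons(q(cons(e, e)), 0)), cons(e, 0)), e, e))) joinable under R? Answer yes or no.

yes — NF(t₁) = e, NF(t₂) = e

Reduce t₁ = m(cons(e, q(cons(cons(0, cons(e, 0)), e))), q(cons(e, q(cons(e, e)))), 0):
1. m(cons(e, q(cons(cons(0, cons(e, 0)), e))), q(cons(e, q(cons(e, e)))), 0)  →  m(cons(e, cons(0, cons(e, 0))), q(cons(e, q(cons(e, e)))), 0)   [R6 at 1.2]
2. m(cons(e, cons(0, cons(e, 0))), q(cons(e, q(cons(e, e)))), 0)  →  q(cons(e, q(cons(e, e))))   [R1 at ε]
3. q(cons(e, q(cons(e, e))))  →  q(cons(e, e))   [R6 at 1.2]
4. q(cons(e, e))  →  e   [R6 at ε]

Reduce t₂ = q(cons(m(cons(e, cons(0, cons(e, e))), e, cons(0, e)), m(cons(m(cons(cons(e, e), cons(e, 0)), e, cons(q(cons(e, e)), 0)), cons(e, 0)), e, e))):
1. q(cons(m(cons(e, cons(0, cons(e, e))), e, cons(0, e)), m(cons(m(cons(cons(e, e), cons(e, 0)), e, cons(q(cons(e, e)), 0)), cons(e, 0)), e, e)))  →  q(cons(e, m(cons(m(cons(cons(e, e), cons(e, 0)), e, cons(q(cons(e, e)), 0)), cons(e, 0)), e, e)))   [R1 at 1.1]
2. q(cons(e, m(cons(m(cons(cons(e, e), cons(e, 0)), e, cons(q(cons(e, e)), 0)), cons(e, 0)), e, e)))  →  q(cons(e, m(cons(cons(q(cons(e, e)), 0), cons(e, 0)), e, e)))   [R5 at 1.2.1.1]
3. q(cons(e, m(cons(cons(q(cons(e, e)), 0), cons(e, 0)), e, e)))  →  q(cons(e, e))   [R5 at 1.2]
4. q(cons(e, e))  →  e   [R6 at ε]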